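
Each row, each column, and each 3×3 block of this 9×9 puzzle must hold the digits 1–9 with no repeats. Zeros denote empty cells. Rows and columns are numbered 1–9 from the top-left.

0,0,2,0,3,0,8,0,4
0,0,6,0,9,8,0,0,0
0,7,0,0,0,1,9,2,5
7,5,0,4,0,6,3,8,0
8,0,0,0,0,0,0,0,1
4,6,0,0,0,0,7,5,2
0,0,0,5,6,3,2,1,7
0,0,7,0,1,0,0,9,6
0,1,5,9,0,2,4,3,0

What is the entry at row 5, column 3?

9

row 1, column 2 = 9 (sole candidate).
row 2, column 7 = 1 (sole candidate).
row 2, column 8 = 7 (sole candidate).
row 2, column 9 = 3 (sole candidate).
row 3, column 1 = 3 (sole candidate).
row 3, column 4 = 6 (sole candidate).
row 3, column 5 = 4 (sole candidate).
row 4, column 5 = 2 (sole candidate).
row 4, column 9 = 9 (sole candidate).
row 5, column 7 = 6 (sole candidate).
row 5, column 8 = 4 (sole candidate).
row 6, column 5 = 8 (sole candidate).
row 6, column 6 = 9 (sole candidate).
row 7, column 1 = 9 (sole candidate).
row 8, column 1 = 2 (sole candidate).
row 8, column 4 = 8 (sole candidate).
row 8, column 6 = 4 (sole candidate).
row 8, column 7 = 5 (sole candidate).
row 9, column 1 = 6 (sole candidate).
row 9, column 5 = 7 (sole candidate).
row 9, column 9 = 8 (sole candidate).
row 1, column 4 = 7 (sole candidate).
row 1, column 6 = 5 (sole candidate).
row 1, column 8 = 6 (sole candidate).
row 2, column 1 = 5 (sole candidate).
row 2, column 2 = 4 (sole candidate).
row 2, column 4 = 2 (sole candidate).
row 3, column 3 = 8 (sole candidate).
row 4, column 3 = 1 (sole candidate).
row 5, column 4 = 3 (sole candidate).
row 5, column 5 = 5 (sole candidate).
row 5, column 6 = 7 (sole candidate).
row 6, column 3 = 3 (sole candidate).
row 6, column 4 = 1 (sole candidate).
row 7, column 2 = 8 (sole candidate).
row 7, column 3 = 4 (sole candidate).
row 8, column 2 = 3 (sole candidate).
row 1, column 1 = 1 (sole candidate).
row 5, column 2 = 2 (sole candidate).
row 5, column 3 = 9: row 5 has {1,2,3,4,5,6,7,8}; col 3 has {1,2,3,4,5,6,7,8}; box has {1,2,3,4,5,6,7,8} → only 9 remains.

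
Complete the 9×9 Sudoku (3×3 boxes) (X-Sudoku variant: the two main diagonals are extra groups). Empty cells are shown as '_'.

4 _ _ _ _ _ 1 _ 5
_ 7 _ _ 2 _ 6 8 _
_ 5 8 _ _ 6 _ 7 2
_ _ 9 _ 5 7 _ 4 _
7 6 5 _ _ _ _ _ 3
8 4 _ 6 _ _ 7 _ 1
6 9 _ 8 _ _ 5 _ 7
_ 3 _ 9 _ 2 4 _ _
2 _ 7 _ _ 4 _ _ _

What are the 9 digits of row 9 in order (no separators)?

287564319

row 1, column 2 = 2: row 1 has {1,4,5}; col 2 has {3,4,5,6,7,9}; box has {4,5,7,8} → only 2 remains.
row 3, column 7 = 9: row 3 has {2,5,6,7,8}; col 7 has {1,4,5,6,7}; box has {1,2,5,6,7,8}; anti-diagonal has {2,3,5,6,7,8} → only 9 remains.
row 4, column 2 = 1: row 4 has {4,5,7,9}; col 2 has {2,3,4,5,6,7,9}; box has {4,5,6,7,8,9} → only 1 remains.
row 5, column 5 = 1: row 5 has {3,5,6,7}; col 5 has {2,5}; box has {5,6,7}; main diagonal has {4,5,7,8}; anti-diagonal has {2,3,5,6,7,8,9} → only 1 remains.
row 7, column 3 = 4: row 7 has {5,6,7,8,9}; col 3 has {5,7,8,9}; box has {2,3,6,7,9}; anti-diagonal has {1,2,3,5,6,7,8,9} → only 4 remains.
row 7, column 5 = 3: row 7 has {4,5,6,7,8,9}; col 5 has {1,2,5}; box has {2,4,8,9} → only 3 remains.
row 7, column 6 = 1: row 7 has {3,4,5,6,7,8,9}; col 6 has {2,4,6,7}; box has {2,3,4,8,9} → only 1 remains.
row 7, column 8 = 2: row 7 has {1,3,4,5,6,7,8,9}; col 8 has {4,7,8}; box has {4,5,7} → only 2 remains.
row 8, column 3 = 1: row 8 has {2,3,4,9}; col 3 has {4,5,7,8,9}; box has {2,3,4,6,7,9} → only 1 remains.
row 8, column 8 = 6: row 8 has {1,2,3,4,9}; col 8 has {2,4,7,8}; box has {2,4,5,7}; main diagonal has {1,4,5,7,8} → only 6 remains.
row 8, column 9 = 8: row 8 has {1,2,3,4,6,9}; col 9 has {1,2,3,5,7}; box has {2,4,5,6,7} → only 8 remains.
row 9, column 2 = 8: row 9 has {2,4,7}; col 2 has {1,2,3,4,5,6,7,9}; box has {1,2,3,4,6,7,9} → only 8 remains.
row 9, column 4 = 5: row 9 has {2,4,7,8}; col 4 has {6,8,9}; box has {1,2,3,4,8,9} → only 5 remains.
row 9, column 5 = 6: row 9 has {2,4,5,7,8}; col 5 has {1,2,3,5}; box has {1,2,3,4,5,8,9} → only 6 remains.
row 9, column 7 = 3: row 9 has {2,4,5,6,7,8}; col 7 has {1,4,5,6,7,9}; box has {2,4,5,6,7,8} → only 3 remains.
row 9, column 9 = 9: row 9 has {2,3,4,5,6,7,8}; col 9 has {1,2,3,5,7,8}; box has {2,3,4,5,6,7,8}; main diagonal has {1,4,5,6,7,8} → only 9 remains.
row 1, column 8 = 3: row 1 has {1,2,4,5}; col 8 has {2,4,6,7,8}; box has {1,2,5,6,7,8,9} → only 3 remains.
row 2, column 3 = 3: row 2 has {2,6,7,8}; col 3 has {1,4,5,7,8,9}; box has {2,4,5,7,8} → only 3 remains.
row 2, column 9 = 4: row 2 has {2,3,6,7,8}; col 9 has {1,2,3,5,7,8,9}; box has {1,2,3,5,6,7,8,9} → only 4 remains.
row 3, column 1 = 1: row 3 has {2,5,6,7,8,9}; col 1 has {2,4,6,7,8}; box has {2,3,4,5,7,8} → only 1 remains.
row 3, column 5 = 4: row 3 has {1,2,5,6,7,8,9}; col 5 has {1,2,3,5,6}; box has {2,6} → only 4 remains.
row 4, column 1 = 3: row 4 has {1,4,5,7,9}; col 1 has {1,2,4,6,7,8}; box has {1,4,5,6,7,8,9} → only 3 remains.
row 4, column 4 = 2: row 4 has {1,3,4,5,7,9}; col 4 has {5,6,8,9}; box has {1,5,6,7}; main diagonal has {1,4,5,6,7,8,9} → only 2 remains.
row 4, column 7 = 8: row 4 has {1,2,3,4,5,7,9}; col 7 has {1,3,4,5,6,7,9}; box has {1,3,4,7} → only 8 remains.
row 4, column 9 = 6: row 4 has {1,2,3,4,5,7,8,9}; col 9 has {1,2,3,4,5,7,8,9}; box has {1,3,4,7,8} → only 6 remains.
row 5, column 4 = 4: row 5 has {1,3,5,6,7}; col 4 has {2,5,6,8,9}; box has {1,2,5,6,7} → only 4 remains.
row 5, column 7 = 2: row 5 has {1,3,4,5,6,7}; col 7 has {1,3,4,5,6,7,8,9}; box has {1,3,4,6,7,8} → only 2 remains.
row 5, column 8 = 9: row 5 has {1,2,3,4,5,6,7}; col 8 has {2,3,4,6,7,8}; box has {1,2,3,4,6,7,8} → only 9 remains.
row 6, column 3 = 2: row 6 has {1,4,6,7,8}; col 3 has {1,3,4,5,7,8,9}; box has {1,3,4,5,6,7,8,9} → only 2 remains.
row 6, column 5 = 9: row 6 has {1,2,4,6,7,8}; col 5 has {1,2,3,4,5,6}; box has {1,2,4,5,6,7} → only 9 remains.
row 6, column 6 = 3: row 6 has {1,2,4,6,7,8,9}; col 6 has {1,2,4,6,7}; box has {1,2,4,5,6,7,9}; main diagonal has {1,2,4,5,6,7,8,9} → only 3 remains.
row 6, column 8 = 5: row 6 has {1,2,3,4,6,7,8,9}; col 8 has {2,3,4,6,7,8,9}; box has {1,2,3,4,6,7,8,9} → only 5 remains.
row 8, column 1 = 5: row 8 has {1,2,3,4,6,8,9}; col 1 has {1,2,3,4,6,7,8}; box has {1,2,3,4,6,7,8,9} → only 5 remains.
row 8, column 5 = 7: row 8 has {1,2,3,4,5,6,8,9}; col 5 has {1,2,3,4,5,6,9}; box has {1,2,3,4,5,6,8,9} → only 7 remains.
row 9, column 8 = 1: row 9 has {2,3,4,5,6,7,8,9}; col 8 has {2,3,4,5,6,7,8,9}; box has {2,3,4,5,6,7,8,9} → only 1 remains.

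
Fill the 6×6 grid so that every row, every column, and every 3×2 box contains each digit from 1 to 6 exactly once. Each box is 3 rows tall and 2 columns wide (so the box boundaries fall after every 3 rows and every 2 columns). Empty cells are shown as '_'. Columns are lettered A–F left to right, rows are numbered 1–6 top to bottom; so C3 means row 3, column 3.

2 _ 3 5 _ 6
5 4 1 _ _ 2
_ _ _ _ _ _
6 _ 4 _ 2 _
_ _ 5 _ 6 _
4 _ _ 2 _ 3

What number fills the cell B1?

1

B1 = 1: row 1 has {2,3,5,6}; col 2 has {4}; box has {2,4,5} → only 1 remains.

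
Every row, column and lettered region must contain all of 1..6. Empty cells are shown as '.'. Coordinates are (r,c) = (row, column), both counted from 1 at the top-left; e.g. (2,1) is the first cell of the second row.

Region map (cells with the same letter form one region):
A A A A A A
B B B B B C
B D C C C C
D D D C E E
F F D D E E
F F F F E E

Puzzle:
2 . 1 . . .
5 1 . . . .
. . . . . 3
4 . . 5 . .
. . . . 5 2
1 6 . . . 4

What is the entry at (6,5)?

3

(2,6) = 6 (sole candidate).
(3,1) = 6 (sole candidate).
(4,6) = 1 (sole candidate).
(5,1) = 3 (sole candidate).
(5,2) = 4 (sole candidate).
(5,3) = 6 (sole candidate).
(5,4) = 1 (sole candidate).
(6,4) = 2 (sole candidate).
(6,5) = 3: row 6 has {1,2,4,6}; col 5 has {5}; region has {1,2,4,5} → only 3 remains.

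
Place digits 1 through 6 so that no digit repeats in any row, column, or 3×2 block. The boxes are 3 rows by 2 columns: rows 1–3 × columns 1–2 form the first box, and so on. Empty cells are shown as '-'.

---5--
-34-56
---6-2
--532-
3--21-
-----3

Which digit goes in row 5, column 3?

row 2, column 4 = 1: row 2 has {3,4,5,6}; col 4 has {2,3,5,6}; box has {4,5,6} → only 1 remains.
row 3, column 3 = 3: row 3 has {2,6}; col 3 has {4,5}; box has {1,4,5,6} → only 3 remains.
row 3, column 5 = 4: row 3 has {2,3,6}; col 5 has {1,2,5}; box has {2,5,6} → only 4 remains.
row 4, column 6 = 4: row 4 has {2,3,5}; col 6 has {2,3,6}; box has {1,2,3} → only 4 remains.
row 5, column 3 = 6: row 5 has {1,2,3}; col 3 has {3,4,5}; box has {2,3,5} → only 6 remains.

6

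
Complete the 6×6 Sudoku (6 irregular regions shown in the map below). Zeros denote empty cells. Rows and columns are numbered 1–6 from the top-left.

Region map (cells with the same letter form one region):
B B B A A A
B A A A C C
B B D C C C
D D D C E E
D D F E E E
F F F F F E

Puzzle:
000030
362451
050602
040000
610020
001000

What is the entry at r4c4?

3

r1c2 = 2 (sole candidate).
r1c6 = 5 (sole candidate).
r3c3 = 3 (sole candidate).
r3c5 = 4 (sole candidate).
r4c3 = 5 (sole candidate).
r4c4 = 3: row 4 has {4,5}; col 4 has {4,6}; region has {1,2,4,5,6} → only 3 remains.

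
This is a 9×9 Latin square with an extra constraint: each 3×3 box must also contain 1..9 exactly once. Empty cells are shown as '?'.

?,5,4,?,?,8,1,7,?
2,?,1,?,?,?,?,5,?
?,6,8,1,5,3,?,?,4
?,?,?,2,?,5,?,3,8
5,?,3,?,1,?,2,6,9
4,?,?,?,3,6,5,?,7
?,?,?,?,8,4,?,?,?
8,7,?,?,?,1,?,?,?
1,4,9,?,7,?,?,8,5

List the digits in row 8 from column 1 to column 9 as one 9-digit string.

r3c7 = 9: row 3 has {1,3,4,5,6,8}; col 7 has {1,2,5}; box has {1,4,5,7} → only 9 remains.
r3c8 = 2: row 3 has {1,3,4,5,6,8,9}; col 8 has {3,5,6,7,8}; box has {1,4,5,7,9} → only 2 remains.
r4c7 = 4: row 4 has {2,3,5,8}; col 7 has {1,2,5,9}; box has {2,3,5,6,7,8,9} → only 4 remains.
r5c2 = 8: row 5 has {1,2,3,5,6,9}; col 2 has {4,5,6,7}; box has {3,4,5} → only 8 remains.
r5c6 = 7: row 5 has {1,2,3,5,6,8,9}; col 6 has {1,3,4,5,6,8}; box has {1,2,3,5,6} → only 7 remains.
r6c3 = 2: row 6 has {3,4,5,6,7}; col 3 has {1,3,4,8,9}; box has {3,4,5,8} → only 2 remains.
r6c8 = 1: row 6 has {2,3,4,5,6,7}; col 8 has {2,3,5,6,7,8}; box has {2,3,4,5,6,7,8,9} → only 1 remains.
r7c8 = 9: row 7 has {4,8}; col 8 has {1,2,3,5,6,7,8}; box has {5,8} → only 9 remains.
r8c8 = 4: row 8 has {1,7,8}; col 8 has {1,2,3,5,6,7,8,9}; box has {5,8,9} → only 4 remains.
r9c6 = 2: row 9 has {1,4,5,7,8,9}; col 6 has {1,3,4,5,6,7,8}; box has {1,4,7,8} → only 2 remains.
r2c6 = 9: row 2 has {1,2,5}; col 6 has {1,2,3,4,5,6,7,8}; box has {1,3,5,8} → only 9 remains.
r3c1 = 7: row 3 has {1,2,3,4,5,6,8,9}; col 1 has {1,2,4,5,8}; box has {1,2,4,5,6,8} → only 7 remains.
r4c5 = 9: row 4 has {2,3,4,5,8}; col 5 has {1,3,5,7,8}; box has {1,2,3,5,6,7} → only 9 remains.
r5c4 = 4: row 5 has {1,2,3,5,6,7,8,9}; col 4 has {1,2}; box has {1,2,3,5,6,7,9} → only 4 remains.
r6c2 = 9: row 6 has {1,2,3,4,5,6,7}; col 2 has {4,5,6,7,8}; box has {2,3,4,5,8} → only 9 remains.
r6c4 = 8: row 6 has {1,2,3,4,5,6,7,9}; col 4 has {1,2,4}; box has {1,2,3,4,5,6,7,9} → only 8 remains.
r8c5 = 6: row 8 has {1,4,7,8}; col 5 has {1,3,5,7,8,9}; box has {1,2,4,7,8} → only 6 remains.
r8c7 = 3: row 8 has {1,4,6,7,8}; col 7 has {1,2,4,5,9}; box has {4,5,8,9} → only 3 remains.
r8c9 = 2: row 8 has {1,3,4,6,7,8}; col 9 has {4,5,7,8,9}; box has {3,4,5,8,9} → only 2 remains.
r9c4 = 3: row 9 has {1,2,4,5,7,8,9}; col 4 has {1,2,4,8}; box has {1,2,4,6,7,8} → only 3 remains.
r9c7 = 6: row 9 has {1,2,3,4,5,7,8,9}; col 7 has {1,2,3,4,5,9}; box has {2,3,4,5,8,9} → only 6 remains.
r1c4 = 6: row 1 has {1,4,5,7,8}; col 4 has {1,2,3,4,8}; box has {1,3,5,8,9} → only 6 remains.
r1c5 = 2: row 1 has {1,4,5,6,7,8}; col 5 has {1,3,5,6,7,8,9}; box has {1,3,5,6,8,9} → only 2 remains.
r1c9 = 3: row 1 has {1,2,4,5,6,7,8}; col 9 has {2,4,5,7,8,9}; box has {1,2,4,5,7,9} → only 3 remains.
r2c2 = 3: row 2 has {1,2,5,9}; col 2 has {4,5,6,7,8,9}; box has {1,2,4,5,6,7,8} → only 3 remains.
r2c4 = 7: row 2 has {1,2,3,5,9}; col 4 has {1,2,3,4,6,8}; box has {1,2,3,5,6,8,9} → only 7 remains.
r2c5 = 4: row 2 has {1,2,3,5,7,9}; col 5 has {1,2,3,5,6,7,8,9}; box has {1,2,3,5,6,7,8,9} → only 4 remains.
r2c7 = 8: row 2 has {1,2,3,4,5,7,9}; col 7 has {1,2,3,4,5,6,9}; box has {1,2,3,4,5,7,9} → only 8 remains.
r2c9 = 6: row 2 has {1,2,3,4,5,7,8,9}; col 9 has {2,3,4,5,7,8,9}; box has {1,2,3,4,5,7,8,9} → only 6 remains.
r4c1 = 6: row 4 has {2,3,4,5,8,9}; col 1 has {1,2,4,5,7,8}; box has {2,3,4,5,8,9} → only 6 remains.
r4c2 = 1: row 4 has {2,3,4,5,6,8,9}; col 2 has {3,4,5,6,7,8,9}; box has {2,3,4,5,6,8,9} → only 1 remains.
r4c3 = 7: row 4 has {1,2,3,4,5,6,8,9}; col 3 has {1,2,3,4,8,9}; box has {1,2,3,4,5,6,8,9} → only 7 remains.
r7c1 = 3: row 7 has {4,8,9}; col 1 has {1,2,4,5,6,7,8}; box has {1,4,7,8,9} → only 3 remains.
r7c2 = 2: row 7 has {3,4,8,9}; col 2 has {1,3,4,5,6,7,8,9}; box has {1,3,4,7,8,9} → only 2 remains.
r7c4 = 5: row 7 has {2,3,4,8,9}; col 4 has {1,2,3,4,6,7,8}; box has {1,2,3,4,6,7,8} → only 5 remains.
r7c7 = 7: row 7 has {2,3,4,5,8,9}; col 7 has {1,2,3,4,5,6,8,9}; box has {2,3,4,5,6,8,9} → only 7 remains.
r7c9 = 1: row 7 has {2,3,4,5,7,8,9}; col 9 has {2,3,4,5,6,7,8,9}; box has {2,3,4,5,6,7,8,9} → only 1 remains.
r8c3 = 5: row 8 has {1,2,3,4,6,7,8}; col 3 has {1,2,3,4,7,8,9}; box has {1,2,3,4,7,8,9} → only 5 remains.
r8c4 = 9: row 8 has {1,2,3,4,5,6,7,8}; col 4 has {1,2,3,4,5,6,7,8}; box has {1,2,3,4,5,6,7,8} → only 9 remains.

875961342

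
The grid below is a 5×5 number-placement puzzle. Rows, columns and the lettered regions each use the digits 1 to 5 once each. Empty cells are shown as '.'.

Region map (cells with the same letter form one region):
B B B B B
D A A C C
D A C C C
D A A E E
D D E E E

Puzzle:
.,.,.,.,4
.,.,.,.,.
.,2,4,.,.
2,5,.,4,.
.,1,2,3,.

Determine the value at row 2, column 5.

row 1, column 2 = 3: row 1 has {4}; col 2 has {1,2,5}; region has {4} → only 3 remains.
row 2, column 2 = 4: row 2 has {}; col 2 has {1,2,3,5}; region has {2,5} → only 4 remains.
row 4, column 5 = 1: row 4 has {2,4,5}; col 5 has {4}; region has {2,3,4} → only 1 remains.
row 5, column 5 = 5: row 5 has {1,2,3}; col 5 has {1,4}; region has {1,2,3,4} → only 5 remains.
row 3, column 5 = 3: row 3 has {2,4}; col 5 has {1,4,5}; region has {4} → only 3 remains.
row 4, column 3 = 3: row 4 has {1,2,4,5}; col 3 has {2,4}; region has {2,4,5} → only 3 remains.
row 5, column 1 = 4: row 5 has {1,2,3,5}; col 1 has {2}; region has {1,2} → only 4 remains.
row 2, column 3 = 1: row 2 has {4}; col 3 has {2,3,4}; region has {2,3,4,5} → only 1 remains.
row 2, column 5 = 2: row 2 has {1,4}; col 5 has {1,3,4,5}; region has {3,4} → only 2 remains.

2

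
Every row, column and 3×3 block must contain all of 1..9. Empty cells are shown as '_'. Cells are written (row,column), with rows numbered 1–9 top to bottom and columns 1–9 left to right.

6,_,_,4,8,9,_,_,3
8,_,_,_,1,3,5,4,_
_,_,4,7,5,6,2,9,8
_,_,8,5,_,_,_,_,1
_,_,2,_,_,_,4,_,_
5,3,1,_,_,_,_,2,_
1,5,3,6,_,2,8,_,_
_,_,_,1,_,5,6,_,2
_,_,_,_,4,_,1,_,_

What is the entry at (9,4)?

3

(1,7) = 7 (sole candidate).
(1,8) = 1 (sole candidate).
(2,4) = 2 (sole candidate).
(2,9) = 6 (sole candidate).
(3,1) = 3 (sole candidate).
(3,2) = 1 (sole candidate).
(6,7) = 9 (sole candidate).
(6,9) = 7 (sole candidate).
(7,8) = 7 (sole candidate).
(8,8) = 3 (sole candidate).
(9,8) = 5 (sole candidate).
(9,9) = 9 (sole candidate).
(1,2) = 2 (sole candidate).
(1,3) = 5 (sole candidate).
(4,7) = 3 (sole candidate).
(4,8) = 6 (sole candidate).
(5,8) = 8 (sole candidate).
(5,9) = 5 (sole candidate).
(6,4) = 8 (sole candidate).
(6,5) = 6 (sole candidate).
(6,6) = 4 (sole candidate).
(7,5) = 9 (sole candidate).
(7,9) = 4 (sole candidate).
(8,5) = 7 (sole candidate).
(9,4) = 3: row 9 has {1,4,5,9}; col 4 has {1,2,4,5,6,7,8}; box has {1,2,4,5,6,7,9} → only 3 remains.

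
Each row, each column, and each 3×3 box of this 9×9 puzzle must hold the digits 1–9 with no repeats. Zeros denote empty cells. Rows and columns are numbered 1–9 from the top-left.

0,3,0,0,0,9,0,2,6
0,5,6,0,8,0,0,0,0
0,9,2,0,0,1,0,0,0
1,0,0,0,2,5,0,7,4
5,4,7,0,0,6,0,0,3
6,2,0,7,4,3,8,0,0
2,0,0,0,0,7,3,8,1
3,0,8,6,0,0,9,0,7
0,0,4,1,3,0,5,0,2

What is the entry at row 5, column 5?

row 1, column 3 = 1 (sole candidate).
row 2, column 9 = 9 (sole candidate).
row 4, column 2 = 8 (sole candidate).
row 4, column 4 = 9 (sole candidate).
row 4, column 7 = 6 (sole candidate).
row 5, column 4 = 8 (sole candidate).
row 5, column 5 = 1: row 5 has {3,4,5,6,7,8}; col 5 has {2,3,4,8}; box has {2,3,4,5,6,7,8,9} → only 1 remains.

1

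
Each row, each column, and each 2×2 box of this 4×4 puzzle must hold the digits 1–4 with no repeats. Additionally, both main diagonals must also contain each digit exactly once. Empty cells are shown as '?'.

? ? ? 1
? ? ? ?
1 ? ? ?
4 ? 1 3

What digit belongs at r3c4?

2

r1c1 = 2: row 1 has {1}; col 1 has {1,4}; box has {}; main diagonal has {3} → only 2 remains.
r2c1 = 3: row 2 has {}; col 1 has {1,2,4}; box has {2} → only 3 remains.
r2c3 = 2: row 2 has {3}; col 3 has {1}; box has {1}; anti-diagonal has {1,4} → only 2 remains.
r2c4 = 4: row 2 has {2,3}; col 4 has {1,3}; box has {1,2} → only 4 remains.
r3c2 = 3: row 3 has {1}; col 2 has {}; box has {1,4}; anti-diagonal has {1,2,4} → only 3 remains.
r3c3 = 4: row 3 has {1,3}; col 3 has {1,2}; box has {1,3}; main diagonal has {2,3} → only 4 remains.
r3c4 = 2: row 3 has {1,3,4}; col 4 has {1,3,4}; box has {1,3,4} → only 2 remains.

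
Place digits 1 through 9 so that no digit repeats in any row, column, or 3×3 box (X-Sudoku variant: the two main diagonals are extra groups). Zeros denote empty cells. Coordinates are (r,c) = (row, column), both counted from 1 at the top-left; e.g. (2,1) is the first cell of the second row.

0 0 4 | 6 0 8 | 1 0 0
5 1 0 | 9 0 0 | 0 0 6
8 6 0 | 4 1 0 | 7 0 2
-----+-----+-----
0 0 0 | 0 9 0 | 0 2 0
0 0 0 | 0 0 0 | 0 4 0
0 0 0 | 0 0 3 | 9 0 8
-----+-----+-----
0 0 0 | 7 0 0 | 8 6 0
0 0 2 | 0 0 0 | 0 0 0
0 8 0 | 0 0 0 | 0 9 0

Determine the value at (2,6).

2

(3,3) = 9 (sole candidate).
(3,6) = 5 (sole candidate).
(3,8) = 3 (sole candidate).
(4,4) = 5 (sole candidate).
(8,8) = 7 (sole candidate).
(9,9) = 4 (sole candidate).
(1,1) = 2 (sole candidate).
(1,8) = 5 (sole candidate).
(1,9) = 9 (sole candidate).
(2,7) = 4 (sole candidate).
(2,8) = 8 (sole candidate).
(5,5) = 6 (sole candidate).
(6,8) = 1 (sole candidate).
(6,4) = 2 (sole candidate).
(4,3) = 8 (hidden single in row 4).
(5,2) = 2 (hidden single in row 5).
(5,4) = 8 (hidden single in row 5).
(5,1) = 9 (hidden single in row 5).
(8,5) = 8 (hidden single in row 8).
(8,6) = 9 (hidden single in row 8).
(7,2) = 9 (hidden single in row 7).
(8,1) = 6 (hidden single in row 8).
(4,7) = 6 (hidden single in row 4).
(6,3) = 6 (hidden single in row 6).
(6,2) = 5 (hidden single in row 6).
(8,2) = 4 (hidden single in row 8).
(4,6) = 1 (sole candidate).
(5,6) = 7 (sole candidate).
(6,5) = 4 (sole candidate).
(9,1) = 3 (sole candidate).
(9,4) = 1 (sole candidate).
(2,6) = 2: row 2 has {1,4,5,6,8,9}; col 6 has {1,3,5,7,8,9}; box has {1,4,5,6,8,9} → only 2 remains.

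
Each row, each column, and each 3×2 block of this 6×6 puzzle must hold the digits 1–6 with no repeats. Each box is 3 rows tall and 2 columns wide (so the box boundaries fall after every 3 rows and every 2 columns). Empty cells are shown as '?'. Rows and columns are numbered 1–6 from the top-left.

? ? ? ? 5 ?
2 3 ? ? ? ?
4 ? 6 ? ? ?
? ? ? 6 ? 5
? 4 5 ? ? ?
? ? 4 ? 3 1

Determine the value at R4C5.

4

R2C3 = 1: row 2 has {2,3}; col 3 has {4,5,6}; box has {6} → only 1 remains.
R6C4 = 2: row 6 has {1,3,4}; col 4 has {6}; box has {4,5,6} → only 2 remains.
R4C3 = 3: row 4 has {5,6}; col 3 has {1,4,5,6}; box has {2,4,5,6} → only 3 remains.
R5C4 = 1: row 5 has {4,5}; col 4 has {2,6}; box has {2,3,4,5,6} → only 1 remains.
R1C3 = 2: row 1 has {5}; col 3 has {1,3,4,5,6}; box has {1,6} → only 2 remains.
R4C1 = 1: row 4 has {3,5,6}; col 1 has {2,4}; box has {4} → only 1 remains.
R4C2 = 2: row 4 has {1,3,5,6}; col 2 has {3,4}; box has {1,4} → only 2 remains.
R4C5 = 4: row 4 has {1,2,3,5,6}; col 5 has {3,5}; box has {1,3,5} → only 4 remains.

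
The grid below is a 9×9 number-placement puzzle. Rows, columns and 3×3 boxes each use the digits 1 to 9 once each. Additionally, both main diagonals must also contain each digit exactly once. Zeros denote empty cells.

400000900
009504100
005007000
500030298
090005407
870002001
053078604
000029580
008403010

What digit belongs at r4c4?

7

r2c2 = 3: row 2 has {1,4,5,9}; col 2 has {5,7,9}; box has {4,5,9}; main diagonal has {2,4,5,6,8} → only 3 remains.
r3c7 = 8: row 3 has {5,7}; col 7 has {1,2,4,5,6,9}; box has {1,9}; anti-diagonal has {3} → only 8 remains.
r5c5 = 1: row 5 has {4,5,7,9}; col 5 has {2,3,7}; box has {2,3,5}; main diagonal has {2,3,4,5,6,8}; anti-diagonal has {3,8} → only 1 remains.
r6c7 = 3: row 6 has {1,2,7,8}; col 7 has {1,2,4,5,6,8,9}; box has {1,2,4,7,8,9} → only 3 remains.
r7c4 = 1: row 7 has {3,4,5,6,7,8}; col 4 has {4,5}; box has {2,3,4,7,8,9} → only 1 remains.
r7c8 = 2: row 7 has {1,3,4,5,6,7,8}; col 8 has {1,8,9}; box has {1,4,5,6,8} → only 2 remains.
r8c4 = 6: row 8 has {2,5,8,9}; col 4 has {1,4,5}; box has {1,2,3,4,7,8,9} → only 6 remains.
r8c9 = 3: row 8 has {2,5,6,8,9}; col 9 has {1,4,7,8}; box has {1,2,4,5,6,8} → only 3 remains.
r9c5 = 5: row 9 has {1,3,4,8}; col 5 has {1,2,3,7}; box has {1,2,3,4,6,7,8,9} → only 5 remains.
r9c7 = 7: row 9 has {1,3,4,5,8}; col 7 has {1,2,3,4,5,6,8,9}; box has {1,2,3,4,5,6,8} → only 7 remains.
r9c9 = 9: row 9 has {1,3,4,5,7,8}; col 9 has {1,3,4,7,8}; box has {1,2,3,4,5,6,7,8}; main diagonal has {1,2,3,4,5,6,8} → only 9 remains.
r4c4 = 7: row 4 has {2,3,5,8,9}; col 4 has {1,4,5,6}; box has {1,2,3,5}; main diagonal has {1,2,3,4,5,6,8,9} → only 7 remains.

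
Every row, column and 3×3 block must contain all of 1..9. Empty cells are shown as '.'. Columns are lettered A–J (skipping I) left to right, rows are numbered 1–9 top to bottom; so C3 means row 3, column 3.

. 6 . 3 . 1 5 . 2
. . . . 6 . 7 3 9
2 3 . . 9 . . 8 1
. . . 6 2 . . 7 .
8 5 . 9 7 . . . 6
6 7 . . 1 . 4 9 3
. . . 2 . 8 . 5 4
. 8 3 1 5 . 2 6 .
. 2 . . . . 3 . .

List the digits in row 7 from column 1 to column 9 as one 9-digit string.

H1 = 4 (sole candidate).
G3 = 6 (sole candidate).
G5 = 1 (sole candidate).
H5 = 2 (sole candidate).
C6 = 2 (sole candidate).
F6 = 5 (sole candidate).
E7 = 3: row 7 has {2,4,5,8}; col 5 has {1,2,5,6,7,9}; box has {1,2,5,8} → only 3 remains.
G7 = 9: row 7 has {2,3,4,5,8}; col 7 has {1,2,3,4,5,6,7}; box has {2,3,4,5,6} → only 9 remains.
J8 = 7 (sole candidate).
E9 = 4 (sole candidate).
H9 = 1 (sole candidate).
J9 = 8 (sole candidate).
E1 = 8 (sole candidate).
G4 = 8 (sole candidate).
J4 = 5 (sole candidate).
C5 = 4 (sole candidate).
F5 = 3 (sole candidate).
D6 = 8 (sole candidate).
B7 = 1: row 7 has {2,3,4,5,8,9}; col 2 has {2,3,5,6,7,8}; box has {2,3,8} → only 1 remains.
F8 = 9 (sole candidate).
D9 = 7 (sole candidate).
F9 = 6 (sole candidate).
B2 = 4 (sole candidate).
D2 = 5 (sole candidate).
F2 = 2 (sole candidate).
D3 = 4 (sole candidate).
F3 = 7 (sole candidate).
B4 = 9 (sole candidate).
C4 = 1 (sole candidate).
F4 = 4 (sole candidate).
A7 = 7: row 7 has {1,2,3,4,5,8,9}; col 1 has {2,6,8}; box has {1,2,3,8} → only 7 remains.
C7 = 6: row 7 has {1,2,3,4,5,7,8,9}; col 3 has {1,2,3,4}; box has {1,2,3,7,8} → only 6 remains.

716238954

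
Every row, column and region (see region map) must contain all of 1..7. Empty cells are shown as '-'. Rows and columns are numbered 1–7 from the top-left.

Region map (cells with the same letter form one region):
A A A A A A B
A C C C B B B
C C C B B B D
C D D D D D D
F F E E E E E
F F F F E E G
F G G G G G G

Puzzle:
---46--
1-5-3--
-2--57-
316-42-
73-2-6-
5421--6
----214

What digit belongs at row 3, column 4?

row 1, column 1 = 2: row 1 has {4,6}; col 1 has {1,3,5,7}; region has {1,4,6} → only 2 remains.
row 1, column 7 = 1: row 1 has {2,4,6}; col 7 has {4,6}; region has {3,5,7} → only 1 remains.
row 2, column 6 = 4: row 2 has {1,3,5}; col 6 has {1,2,6,7}; region has {1,3,5,7} → only 4 remains.
row 2, column 7 = 2: row 2 has {1,3,4,5}; col 7 has {1,4,6}; region has {1,3,4,5,7} → only 2 remains.
row 3, column 4 = 6: row 3 has {2,5,7}; col 4 has {1,2,4}; region has {1,2,3,4,5,7} → only 6 remains.

6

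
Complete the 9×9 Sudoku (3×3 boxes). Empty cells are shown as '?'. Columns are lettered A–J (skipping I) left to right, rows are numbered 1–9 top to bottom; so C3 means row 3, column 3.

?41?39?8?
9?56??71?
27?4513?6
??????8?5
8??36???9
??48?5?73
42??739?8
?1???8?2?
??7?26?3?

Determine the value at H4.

6

A1 = 6 (sole candidate).
J1 = 2 (sole candidate).
E2 = 8 (sole candidate).
F2 = 2 (sole candidate).
J2 = 4 (sole candidate).
C3 = 8 (sole candidate).
H3 = 9 (sole candidate).
B5 = 5 (sole candidate).
C5 = 2 (sole candidate).
H5 = 4 (sole candidate).
A6 = 1 (sole candidate).
E6 = 9 (sole candidate).
C7 = 6 (sole candidate).
H7 = 5 (sole candidate).
E8 = 4 (sole candidate).
G8 = 6 (sole candidate).
J8 = 7 (sole candidate).
A9 = 5 (sole candidate).
J9 = 1 (sole candidate).
D1 = 7 (sole candidate).
G1 = 5 (sole candidate).
B2 = 3 (sole candidate).
E4 = 1 (sole candidate).
H4 = 6: row 4 has {1,5,8}; col 8 has {1,2,3,4,5,7,8,9}; box has {3,4,5,7,8,9} → only 6 remains.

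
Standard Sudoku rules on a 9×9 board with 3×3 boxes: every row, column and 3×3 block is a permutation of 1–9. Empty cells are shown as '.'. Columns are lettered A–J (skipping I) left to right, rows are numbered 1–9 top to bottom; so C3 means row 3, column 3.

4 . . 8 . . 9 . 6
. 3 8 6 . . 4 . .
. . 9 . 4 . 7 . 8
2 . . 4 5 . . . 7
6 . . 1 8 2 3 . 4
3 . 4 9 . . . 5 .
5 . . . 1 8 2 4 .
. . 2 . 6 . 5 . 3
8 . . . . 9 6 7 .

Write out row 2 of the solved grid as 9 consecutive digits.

A3 = 1: row 3 has {4,7,8,9}; col 1 has {2,3,4,5,6,8}; box has {3,4,8,9} → only 1 remains.
C4 = 1: row 4 has {2,4,5,7}; col 3 has {2,4,8,9}; box has {2,3,4,6} → only 1 remains.
G4 = 8: row 4 has {1,2,4,5,7}; col 7 has {2,3,4,5,6,7,9}; box has {3,4,5,7} → only 8 remains.
H5 = 9: row 5 has {1,2,3,4,6,8}; col 8 has {4,5,7}; box has {3,4,5,7,8} → only 9 remains.
E6 = 7: row 6 has {3,4,5,9}; col 5 has {1,4,5,6,8}; box has {1,2,4,5,8,9} → only 7 remains.
F6 = 6: row 6 has {3,4,5,7,9}; col 6 has {2,8,9}; box has {1,2,4,5,7,8,9} → only 6 remains.
G6 = 1: row 6 has {3,4,5,6,7,9}; col 7 has {2,3,4,5,6,7,8,9}; box has {3,4,5,7,8,9} → only 1 remains.
J6 = 2: row 6 has {1,3,4,5,6,7,9}; col 9 has {3,4,6,7,8}; box has {1,3,4,5,7,8,9} → only 2 remains.
J7 = 9: row 7 has {1,2,4,5,8}; col 9 has {2,3,4,6,7,8}; box has {2,3,4,5,6,7} → only 9 remains.
D8 = 7: row 8 has {2,3,5,6}; col 4 has {1,4,6,8,9}; box has {1,6,8,9} → only 7 remains.
F8 = 4: row 8 has {2,3,5,6,7}; col 6 has {2,6,8,9}; box has {1,6,7,8,9} → only 4 remains.
C9 = 3: row 9 has {6,7,8,9}; col 3 has {1,2,4,8,9}; box has {2,5,8} → only 3 remains.
E9 = 2: row 9 has {3,6,7,8,9}; col 5 has {1,4,5,6,7,8}; box has {1,4,6,7,8,9} → only 2 remains.
J9 = 1: row 9 has {2,3,6,7,8,9}; col 9 has {2,3,4,6,7,8,9}; box has {2,3,4,5,6,7,9} → only 1 remains.
E1 = 3: row 1 has {4,6,8,9}; col 5 has {1,2,4,5,6,7,8}; box has {4,6,8} → only 3 remains.
A2 = 7: row 2 has {3,4,6,8}; col 1 has {1,2,3,4,5,6,8}; box has {1,3,4,8,9} → only 7 remains.
E2 = 9: row 2 has {3,4,6,7,8}; col 5 has {1,2,3,4,5,6,7,8}; box has {3,4,6,8} → only 9 remains.
J2 = 5: row 2 has {3,4,6,7,8,9}; col 9 has {1,2,3,4,6,7,8,9}; box has {4,6,7,8,9} → only 5 remains.
F3 = 5: row 3 has {1,4,7,8,9}; col 6 has {2,4,6,8,9}; box has {3,4,6,8,9} → only 5 remains.
B4 = 9: row 4 has {1,2,4,5,7,8}; col 2 has {3}; box has {1,2,3,4,6} → only 9 remains.
F4 = 3: row 4 has {1,2,4,5,7,8,9}; col 6 has {2,4,5,6,8,9}; box has {1,2,4,5,6,7,8,9} → only 3 remains.
H4 = 6: row 4 has {1,2,3,4,5,7,8,9}; col 8 has {4,5,7,9}; box has {1,2,3,4,5,7,8,9} → only 6 remains.
B6 = 8: row 6 has {1,2,3,4,5,6,7,9}; col 2 has {3,9}; box has {1,2,3,4,6,9} → only 8 remains.
D7 = 3: row 7 has {1,2,4,5,8,9}; col 4 has {1,4,6,7,8,9}; box has {1,2,4,6,7,8,9} → only 3 remains.
A8 = 9: row 8 has {2,3,4,5,6,7}; col 1 has {1,2,3,4,5,6,7,8}; box has {2,3,5,8} → only 9 remains.
B8 = 1: row 8 has {2,3,4,5,6,7,9}; col 2 has {3,8,9}; box has {2,3,5,8,9} → only 1 remains.
H8 = 8: row 8 has {1,2,3,4,5,6,7,9}; col 8 has {4,5,6,7,9}; box has {1,2,3,4,5,6,7,9} → only 8 remains.
B9 = 4: row 9 has {1,2,3,6,7,8,9}; col 2 has {1,3,8,9}; box has {1,2,3,5,8,9} → only 4 remains.
D9 = 5: row 9 has {1,2,3,4,6,7,8,9}; col 4 has {1,3,4,6,7,8,9}; box has {1,2,3,4,6,7,8,9} → only 5 remains.
C1 = 5: row 1 has {3,4,6,8,9}; col 3 has {1,2,3,4,8,9}; box has {1,3,4,7,8,9} → only 5 remains.
F2 = 1: row 2 has {3,4,5,6,7,8,9}; col 6 has {2,3,4,5,6,8,9}; box has {3,4,5,6,8,9} → only 1 remains.
H2 = 2: row 2 has {1,3,4,5,6,7,8,9}; col 8 has {4,5,6,7,8,9}; box has {4,5,6,7,8,9} → only 2 remains.

738691425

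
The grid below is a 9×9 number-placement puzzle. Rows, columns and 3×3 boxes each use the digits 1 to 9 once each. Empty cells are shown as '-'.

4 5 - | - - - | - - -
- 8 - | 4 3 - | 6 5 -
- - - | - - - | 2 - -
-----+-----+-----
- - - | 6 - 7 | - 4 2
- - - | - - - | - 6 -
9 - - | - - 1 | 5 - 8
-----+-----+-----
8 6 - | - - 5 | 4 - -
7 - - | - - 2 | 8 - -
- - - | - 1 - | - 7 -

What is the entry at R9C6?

R2C6 = 9 (sole candidate).
R6C8 = 3 (sole candidate).
R6C4 = 2 (sole candidate).
R6C5 = 4 (sole candidate).
R6C2 = 7 (sole candidate).
R6C3 = 6 (sole candidate).
R3C9 = 4 (hidden single in row 3).
R3C1 = 6 (hidden single in column 1).
R3C6 = 8 (sole candidate).
R5C6 = 3 (sole candidate).
R1C6 = 6 (sole candidate).
R9C6 = 4: row 9 has {1,7}; col 6 has {1,2,3,5,6,7,8,9}; box has {1,2,5} → only 4 remains.

4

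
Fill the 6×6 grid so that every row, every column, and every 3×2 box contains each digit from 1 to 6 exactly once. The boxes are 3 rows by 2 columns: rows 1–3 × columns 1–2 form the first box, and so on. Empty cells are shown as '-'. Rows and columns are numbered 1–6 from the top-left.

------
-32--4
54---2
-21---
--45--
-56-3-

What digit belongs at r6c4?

r3c3 = 3 (sole candidate).
r4c4 = 3 (sole candidate).
r6c4 = 2: row 6 has {3,5,6}; col 4 has {3,5}; box has {1,3,4,5,6} → only 2 remains.

2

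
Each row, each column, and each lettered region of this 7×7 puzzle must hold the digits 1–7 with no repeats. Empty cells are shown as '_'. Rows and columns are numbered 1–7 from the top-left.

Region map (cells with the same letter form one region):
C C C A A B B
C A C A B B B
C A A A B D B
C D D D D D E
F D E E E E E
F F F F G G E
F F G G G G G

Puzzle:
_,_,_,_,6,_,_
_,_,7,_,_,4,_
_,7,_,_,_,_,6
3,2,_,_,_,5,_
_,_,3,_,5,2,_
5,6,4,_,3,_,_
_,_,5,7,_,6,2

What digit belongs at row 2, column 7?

row 6, column 6 = 1: row 6 has {3,4,5,6}; col 6 has {2,4,5,6}; region has {2,3,5,6,7} → only 1 remains.
row 6, column 7 = 7: row 6 has {1,3,4,5,6}; col 7 has {2,6}; region has {2,3,5} → only 7 remains.
row 7, column 1 = 1: row 7 has {2,5,6,7}; col 1 has {3,5}; region has {4,5,6} → only 1 remains.
row 7, column 2 = 3: row 7 has {1,2,5,6,7}; col 2 has {2,6,7}; region has {1,4,5,6} → only 3 remains.
row 7, column 5 = 4: row 7 has {1,2,3,5,6,7}; col 5 has {3,5,6}; region has {1,2,3,5,6,7} → only 4 remains.
row 3, column 6 = 3: row 3 has {6,7}; col 6 has {1,2,4,5,6}; region has {2,5} → only 3 remains.
row 5, column 1 = 7: row 5 has {2,3,5}; col 1 has {1,3,5}; region has {1,3,4,5,6} → only 7 remains.
row 6, column 4 = 2: row 6 has {1,3,4,5,6,7}; col 4 has {7}; region has {1,3,4,5,6,7} → only 2 remains.
row 1, column 6 = 7: row 1 has {6}; col 6 has {1,2,3,4,5,6}; region has {4,6} → only 7 remains.
row 2, column 1 = 6: in row 2, 6 can only go here (every other open cell in that row sees a 6).
row 2, column 5 = 2: in row 2, 2 can only go here (every other open cell in that row sees a 2).
row 3, column 5 = 1: row 3 has {3,6,7}; col 5 has {2,3,4,5,6}; region has {2,4,6,7} → only 1 remains.
row 4, column 5 = 7: row 4 has {2,3,5}; col 5 has {1,2,3,4,5,6}; region has {2,3,5} → only 7 remains.
row 3, column 3 = 2: row 3 has {1,3,6,7}; col 3 has {3,4,5,7}; region has {6,7} → only 2 remains.
row 1, column 3 = 1: row 1 has {6,7}; col 3 has {2,3,4,5,7}; region has {3,6,7} → only 1 remains.
row 3, column 1 = 4: row 3 has {1,2,3,6,7}; col 1 has {1,3,5,6,7}; region has {1,3,6,7} → only 4 remains.
row 3, column 4 = 5: row 3 has {1,2,3,4,6,7}; col 4 has {2,7}; region has {2,6,7} → only 5 remains.
row 4, column 3 = 6: row 4 has {2,3,5,7}; col 3 has {1,2,3,4,5,7}; region has {2,3,5,7} → only 6 remains.
row 1, column 1 = 2: row 1 has {1,6,7}; col 1 has {1,3,4,5,6,7}; region has {1,3,4,6,7} → only 2 remains.
row 1, column 2 = 5: row 1 has {1,2,6,7}; col 2 has {2,3,6,7}; region has {1,2,3,4,6,7} → only 5 remains.
row 1, column 7 = 3: row 1 has {1,2,5,6,7}; col 7 has {2,6,7}; region has {1,2,4,6,7} → only 3 remains.
row 2, column 2 = 1: row 2 has {2,4,6,7}; col 2 has {2,3,5,6,7}; region has {2,5,6,7} → only 1 remains.
row 2, column 4 = 3: row 2 has {1,2,4,6,7}; col 4 has {2,5,7}; region has {1,2,5,6,7} → only 3 remains.
row 2, column 7 = 5: row 2 has {1,2,3,4,6,7}; col 7 has {2,3,6,7}; region has {1,2,3,4,6,7} → only 5 remains.

5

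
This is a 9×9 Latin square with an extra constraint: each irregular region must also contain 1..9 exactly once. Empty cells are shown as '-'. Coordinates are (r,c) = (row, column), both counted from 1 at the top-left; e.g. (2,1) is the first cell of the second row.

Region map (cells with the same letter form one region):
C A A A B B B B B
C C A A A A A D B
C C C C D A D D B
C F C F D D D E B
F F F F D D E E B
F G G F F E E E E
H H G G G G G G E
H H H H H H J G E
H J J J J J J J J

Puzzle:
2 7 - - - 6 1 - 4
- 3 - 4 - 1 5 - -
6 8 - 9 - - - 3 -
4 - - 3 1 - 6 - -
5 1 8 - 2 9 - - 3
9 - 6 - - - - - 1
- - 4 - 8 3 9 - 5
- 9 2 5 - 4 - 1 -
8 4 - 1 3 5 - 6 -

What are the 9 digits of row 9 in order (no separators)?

847135269

(1,4) = 8 (sole candidate).
(2,1) = 7 (sole candidate).
(2,3) = 9 (sole candidate).
(2,5) = 6 (sole candidate).
(2,8) = 8 (sole candidate).
(2,9) = 2 (sole candidate).
(3,6) = 2 (sole candidate).
(3,9) = 7 (sole candidate).
(4,2) = 2 (sole candidate).
(4,3) = 5 (sole candidate).
(4,6) = 7 (sole candidate).
(4,8) = 9 (sole candidate).
(4,9) = 8 (sole candidate).
(6,2) = 5 (sole candidate).
(6,4) = 7 (sole candidate).
(6,5) = 4 (sole candidate).
(6,6) = 8 (sole candidate).
(6,8) = 2 (sole candidate).
(7,1) = 1 (sole candidate).
(7,2) = 6 (sole candidate).
(7,4) = 2 (sole candidate).
(7,8) = 7 (sole candidate).
(8,1) = 3 (sole candidate).
(8,5) = 7 (sole candidate).
(8,7) = 8 (sole candidate).
(8,9) = 6 (sole candidate).
(9,3) = 7: row 9 has {1,3,4,5,6,8}; col 3 has {2,4,5,6,8,9}; region has {1,3,4,5,6,8} → only 7 remains.
(9,7) = 2: row 9 has {1,3,4,5,6,7,8}; col 7 has {1,5,6,8,9}; region has {1,3,4,5,6,7,8} → only 2 remains.
(9,9) = 9: row 9 has {1,2,3,4,5,6,7,8}; col 9 has {1,2,3,4,5,6,7,8}; region has {1,2,3,4,5,6,7,8} → only 9 remains.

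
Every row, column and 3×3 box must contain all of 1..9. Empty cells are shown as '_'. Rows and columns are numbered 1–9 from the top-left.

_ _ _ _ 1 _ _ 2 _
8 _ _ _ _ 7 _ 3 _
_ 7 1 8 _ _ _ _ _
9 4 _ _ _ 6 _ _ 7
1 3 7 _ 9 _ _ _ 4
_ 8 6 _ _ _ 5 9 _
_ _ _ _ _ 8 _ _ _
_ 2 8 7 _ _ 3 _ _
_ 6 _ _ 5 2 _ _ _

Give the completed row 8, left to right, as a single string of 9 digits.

428761359

row 5, column 6 = 5 (sole candidate).
row 6, column 1 = 2 (sole candidate).
row 4, column 3 = 5 (sole candidate).
row 5, column 4 = 2 (sole candidate).
row 1, column 7 = 7 (hidden single in row 1).
row 1, column 9 = 8 (hidden single in row 1).
row 3, column 5 = 2 (hidden single in row 3).
row 2, column 3 = 2 (hidden single in row 2).
row 4, column 7 = 2 (hidden single in row 4).
row 6, column 5 = 7 (hidden single in row 6).
row 7, column 9 = 2 (hidden single in row 7).
row 7, column 2 = 1 (hidden single in column 2).
row 4, column 5 = 8 (hidden single in column 5).
row 4, column 8 = 1 (sole candidate).
row 6, column 9 = 3 (sole candidate).
row 4, column 4 = 3 (sole candidate).
row 7, column 5 = 3 (hidden single in column 5).
Singles propagation stalls; row 8, column 5 is still open with candidates {4,6}.
  Try row 8, column 5 = 4: this forces row 2, column 5=6, row 8, column 1=5, row 8, column 8=6, row 5, column 8=8, row 5, column 7=6, row 1, column 1=6, row 3, column 9=6, row 3, column 8=5; then row 7 has no cell left for 5 — contradiction.
So row 8, column 5 = 6.
row 2, column 5 = 4 (sole candidate).
Singles propagation stalls; row 8, column 1 is still open with candidates {4,5}.
  Try row 8, column 1 = 5: this forces row 8, column 8=4, row 7, column 8=5, row 3, column 8=6; then column 9 has no cell left for 6 — contradiction.
So row 8, column 1 = 4.
row 7, column 3 = 9 (sole candidate).
row 7, column 4 = 4 (sole candidate).
row 7, column 7 = 6 (sole candidate).
row 8, column 8 = 5: row 8 has {2,3,4,6,7,8}; col 8 has {1,2,3,9}; box has {2,3,6} → only 5 remains.
row 9, column 3 = 3 (sole candidate).
row 1, column 3 = 4 (sole candidate).
row 5, column 7 = 8 (sole candidate).
row 5, column 8 = 6 (sole candidate).
row 6, column 4 = 1 (sole candidate).
row 6, column 6 = 4 (sole candidate).
row 7, column 8 = 7 (sole candidate).
row 9, column 1 = 7 (sole candidate).
row 9, column 4 = 9 (sole candidate).
row 9, column 9 = 1 (sole candidate).
row 3, column 8 = 4 (sole candidate).
row 7, column 1 = 5 (sole candidate).
row 8, column 6 = 1: row 8 has {2,3,4,5,6,7,8}; col 6 has {2,4,5,6,7,8}; box has {2,3,4,5,6,7,8,9} → only 1 remains.
row 8, column 9 = 9: row 8 has {1,2,3,4,5,6,7,8}; col 9 has {1,2,3,4,7,8}; box has {1,2,3,5,6,7} → only 9 remains.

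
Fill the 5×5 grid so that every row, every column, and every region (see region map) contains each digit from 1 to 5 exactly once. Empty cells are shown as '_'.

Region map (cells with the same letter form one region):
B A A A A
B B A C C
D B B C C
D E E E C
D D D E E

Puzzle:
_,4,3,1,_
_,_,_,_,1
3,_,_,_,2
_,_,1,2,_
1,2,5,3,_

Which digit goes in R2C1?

R1C5 = 5 (sole candidate).
R2C3 = 2 (sole candidate).
R3C3 = 4 (sole candidate).
R3C4 = 5 (sole candidate).
R4C1 = 4 (sole candidate).
R4C2 = 5 (sole candidate).
R4C5 = 3 (sole candidate).
R5C5 = 4 (sole candidate).
R1C1 = 2 (sole candidate).
R2C1 = 5: row 2 has {1,2}; col 1 has {1,2,3,4}; region has {2,4} → only 5 remains.

5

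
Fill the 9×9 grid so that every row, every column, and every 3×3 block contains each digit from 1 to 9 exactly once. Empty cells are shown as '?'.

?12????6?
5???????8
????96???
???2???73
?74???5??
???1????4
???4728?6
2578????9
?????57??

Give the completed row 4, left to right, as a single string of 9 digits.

row 6, column 6 = 7 (hidden single in row 6).
row 2, column 4 = 7 (hidden single in row 2).
row 7, column 8 = 5 (hidden single in row 7).
row 8, column 5 = 6 (hidden single in row 8).
row 6, column 2 = 2 (hidden single in column 2).
row 5, column 4 = 6 (hidden single in column 4).
row 9, column 4 = 9 (hidden single in column 4).
row 2, column 5 = 2 (hidden single in column 5).
row 9, column 5 = 1 (hidden single in column 5).
row 8, column 6 = 3 (sole candidate).
row 9, column 9 = 2 (sole candidate).
row 5, column 9 = 1 (sole candidate).
row 5, column 8 = 2 (hidden single in row 5).
row 3, column 7 = 2 (hidden single in row 3).
row 3, column 8 = 1 (hidden single in row 3).
row 8, column 8 = 4 (sole candidate).
row 9, column 8 = 3 (sole candidate).
row 2, column 8 = 9 (sole candidate).
row 6, column 8 = 8 (sole candidate).
row 8, column 7 = 1 (sole candidate).
row 1, column 1 = 9 (hidden single in row 1).
row 1, column 9 = 7 (hidden single in row 1).
row 3, column 9 = 5 (sole candidate).
row 3, column 4 = 3 (sole candidate).
row 1, column 4 = 5 (sole candidate).
row 3, column 3 = 8 (sole candidate).
row 9, column 3 = 6 (sole candidate).
row 2, column 3 = 3 (sole candidate).
row 2, column 7 = 4 (sole candidate).
row 3, column 2 = 4 (sole candidate).
row 9, column 2 = 8 (sole candidate).
row 1, column 7 = 3 (sole candidate).
row 2, column 2 = 6 (sole candidate).
row 2, column 6 = 1 (sole candidate).
row 3, column 1 = 7 (sole candidate).
row 4, column 2 = 9: row 4 has {2,3,7}; col 2 has {1,2,4,5,6,7,8}; box has {2,4,7} → only 9 remains.
row 4, column 7 = 6: row 4 has {2,3,7,9}; col 7 has {1,2,3,4,5,7,8}; box has {1,2,3,4,5,7,8} → only 6 remains.
row 6, column 3 = 5 (sole candidate).
row 6, column 5 = 3 (sole candidate).
row 6, column 7 = 9 (sole candidate).
row 7, column 2 = 3 (sole candidate).
row 9, column 1 = 4 (sole candidate).
row 4, column 3 = 1: row 4 has {2,3,6,7,9}; col 3 has {2,3,4,5,6,7,8}; box has {2,4,5,7,9} → only 1 remains.
row 5, column 5 = 8 (sole candidate).
row 5, column 6 = 9 (sole candidate).
row 6, column 1 = 6 (sole candidate).
row 7, column 1 = 1 (sole candidate).
row 7, column 3 = 9 (sole candidate).
row 1, column 5 = 4 (sole candidate).
row 1, column 6 = 8 (sole candidate).
row 4, column 1 = 8: row 4 has {1,2,3,6,7,9}; col 1 has {1,2,4,5,6,7,9}; box has {1,2,4,5,6,7,9} → only 8 remains.
row 4, column 5 = 5: row 4 has {1,2,3,6,7,8,9}; col 5 has {1,2,3,4,6,7,8,9}; box has {1,2,3,6,7,8,9} → only 5 remains.
row 4, column 6 = 4: row 4 has {1,2,3,5,6,7,8,9}; col 6 has {1,2,3,5,6,7,8,9}; box has {1,2,3,5,6,7,8,9} → only 4 remains.

891254673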